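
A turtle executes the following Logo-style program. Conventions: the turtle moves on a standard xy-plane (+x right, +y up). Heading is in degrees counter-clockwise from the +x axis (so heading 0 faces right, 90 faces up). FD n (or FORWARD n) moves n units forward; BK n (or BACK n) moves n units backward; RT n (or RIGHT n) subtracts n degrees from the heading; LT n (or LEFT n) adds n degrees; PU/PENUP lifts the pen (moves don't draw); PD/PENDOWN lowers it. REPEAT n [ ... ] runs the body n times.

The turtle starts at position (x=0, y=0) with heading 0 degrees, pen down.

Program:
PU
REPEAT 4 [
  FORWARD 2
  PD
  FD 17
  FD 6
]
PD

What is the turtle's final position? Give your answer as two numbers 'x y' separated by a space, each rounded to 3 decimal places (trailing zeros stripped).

Answer: 100 0

Derivation:
Executing turtle program step by step:
Start: pos=(0,0), heading=0, pen down
PU: pen up
REPEAT 4 [
  -- iteration 1/4 --
  FD 2: (0,0) -> (2,0) [heading=0, move]
  PD: pen down
  FD 17: (2,0) -> (19,0) [heading=0, draw]
  FD 6: (19,0) -> (25,0) [heading=0, draw]
  -- iteration 2/4 --
  FD 2: (25,0) -> (27,0) [heading=0, draw]
  PD: pen down
  FD 17: (27,0) -> (44,0) [heading=0, draw]
  FD 6: (44,0) -> (50,0) [heading=0, draw]
  -- iteration 3/4 --
  FD 2: (50,0) -> (52,0) [heading=0, draw]
  PD: pen down
  FD 17: (52,0) -> (69,0) [heading=0, draw]
  FD 6: (69,0) -> (75,0) [heading=0, draw]
  -- iteration 4/4 --
  FD 2: (75,0) -> (77,0) [heading=0, draw]
  PD: pen down
  FD 17: (77,0) -> (94,0) [heading=0, draw]
  FD 6: (94,0) -> (100,0) [heading=0, draw]
]
PD: pen down
Final: pos=(100,0), heading=0, 11 segment(s) drawn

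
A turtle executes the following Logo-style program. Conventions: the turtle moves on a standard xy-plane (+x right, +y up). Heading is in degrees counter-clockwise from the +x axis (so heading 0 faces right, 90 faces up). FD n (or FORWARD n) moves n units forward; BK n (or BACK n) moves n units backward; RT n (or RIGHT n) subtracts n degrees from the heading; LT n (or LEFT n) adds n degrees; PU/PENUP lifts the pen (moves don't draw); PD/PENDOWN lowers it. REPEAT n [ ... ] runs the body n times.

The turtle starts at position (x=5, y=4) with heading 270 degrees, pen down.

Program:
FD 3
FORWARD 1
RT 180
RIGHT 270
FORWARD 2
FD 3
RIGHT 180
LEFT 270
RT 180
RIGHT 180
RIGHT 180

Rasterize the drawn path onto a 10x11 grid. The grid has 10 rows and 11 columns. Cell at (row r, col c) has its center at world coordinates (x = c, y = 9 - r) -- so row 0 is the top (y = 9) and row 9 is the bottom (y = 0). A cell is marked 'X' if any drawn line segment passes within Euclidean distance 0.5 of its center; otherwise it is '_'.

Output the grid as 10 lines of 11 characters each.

Answer: ___________
___________
___________
___________
___________
_____X_____
_____X_____
_____X_____
_____X_____
XXXXXX_____

Derivation:
Segment 0: (5,4) -> (5,1)
Segment 1: (5,1) -> (5,0)
Segment 2: (5,0) -> (3,-0)
Segment 3: (3,-0) -> (-0,-0)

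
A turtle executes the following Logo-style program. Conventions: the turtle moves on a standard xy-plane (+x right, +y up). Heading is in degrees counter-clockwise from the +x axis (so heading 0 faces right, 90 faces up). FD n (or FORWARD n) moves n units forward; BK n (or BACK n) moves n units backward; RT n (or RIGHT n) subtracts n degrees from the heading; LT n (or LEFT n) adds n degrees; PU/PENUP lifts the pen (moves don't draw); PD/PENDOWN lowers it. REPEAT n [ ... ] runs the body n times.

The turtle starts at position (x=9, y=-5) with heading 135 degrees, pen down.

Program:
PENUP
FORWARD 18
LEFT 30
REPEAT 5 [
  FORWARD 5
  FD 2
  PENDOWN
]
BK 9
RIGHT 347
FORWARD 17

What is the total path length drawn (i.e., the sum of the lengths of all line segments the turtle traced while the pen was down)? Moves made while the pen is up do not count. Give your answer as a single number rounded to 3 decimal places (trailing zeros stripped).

Executing turtle program step by step:
Start: pos=(9,-5), heading=135, pen down
PU: pen up
FD 18: (9,-5) -> (-3.728,7.728) [heading=135, move]
LT 30: heading 135 -> 165
REPEAT 5 [
  -- iteration 1/5 --
  FD 5: (-3.728,7.728) -> (-8.558,9.022) [heading=165, move]
  FD 2: (-8.558,9.022) -> (-10.489,9.54) [heading=165, move]
  PD: pen down
  -- iteration 2/5 --
  FD 5: (-10.489,9.54) -> (-15.319,10.834) [heading=165, draw]
  FD 2: (-15.319,10.834) -> (-17.251,11.351) [heading=165, draw]
  PD: pen down
  -- iteration 3/5 --
  FD 5: (-17.251,11.351) -> (-22.081,12.645) [heading=165, draw]
  FD 2: (-22.081,12.645) -> (-24.012,13.163) [heading=165, draw]
  PD: pen down
  -- iteration 4/5 --
  FD 5: (-24.012,13.163) -> (-28.842,14.457) [heading=165, draw]
  FD 2: (-28.842,14.457) -> (-30.774,14.975) [heading=165, draw]
  PD: pen down
  -- iteration 5/5 --
  FD 5: (-30.774,14.975) -> (-35.603,16.269) [heading=165, draw]
  FD 2: (-35.603,16.269) -> (-37.535,16.787) [heading=165, draw]
  PD: pen down
]
BK 9: (-37.535,16.787) -> (-28.842,14.457) [heading=165, draw]
RT 347: heading 165 -> 178
FD 17: (-28.842,14.457) -> (-45.832,15.051) [heading=178, draw]
Final: pos=(-45.832,15.051), heading=178, 10 segment(s) drawn

Segment lengths:
  seg 1: (-10.489,9.54) -> (-15.319,10.834), length = 5
  seg 2: (-15.319,10.834) -> (-17.251,11.351), length = 2
  seg 3: (-17.251,11.351) -> (-22.081,12.645), length = 5
  seg 4: (-22.081,12.645) -> (-24.012,13.163), length = 2
  seg 5: (-24.012,13.163) -> (-28.842,14.457), length = 5
  seg 6: (-28.842,14.457) -> (-30.774,14.975), length = 2
  seg 7: (-30.774,14.975) -> (-35.603,16.269), length = 5
  seg 8: (-35.603,16.269) -> (-37.535,16.787), length = 2
  seg 9: (-37.535,16.787) -> (-28.842,14.457), length = 9
  seg 10: (-28.842,14.457) -> (-45.832,15.051), length = 17
Total = 54

Answer: 54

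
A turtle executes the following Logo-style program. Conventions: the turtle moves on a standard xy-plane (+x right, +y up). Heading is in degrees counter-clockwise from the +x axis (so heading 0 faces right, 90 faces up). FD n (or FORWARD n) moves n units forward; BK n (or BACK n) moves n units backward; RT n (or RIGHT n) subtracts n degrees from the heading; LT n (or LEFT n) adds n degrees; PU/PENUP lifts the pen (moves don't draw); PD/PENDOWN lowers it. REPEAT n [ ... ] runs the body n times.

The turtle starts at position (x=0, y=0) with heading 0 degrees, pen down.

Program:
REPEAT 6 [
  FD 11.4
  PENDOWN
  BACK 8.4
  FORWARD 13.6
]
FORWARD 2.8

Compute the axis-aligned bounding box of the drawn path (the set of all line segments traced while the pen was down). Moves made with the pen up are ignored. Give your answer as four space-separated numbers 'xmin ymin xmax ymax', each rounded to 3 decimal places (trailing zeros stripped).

Executing turtle program step by step:
Start: pos=(0,0), heading=0, pen down
REPEAT 6 [
  -- iteration 1/6 --
  FD 11.4: (0,0) -> (11.4,0) [heading=0, draw]
  PD: pen down
  BK 8.4: (11.4,0) -> (3,0) [heading=0, draw]
  FD 13.6: (3,0) -> (16.6,0) [heading=0, draw]
  -- iteration 2/6 --
  FD 11.4: (16.6,0) -> (28,0) [heading=0, draw]
  PD: pen down
  BK 8.4: (28,0) -> (19.6,0) [heading=0, draw]
  FD 13.6: (19.6,0) -> (33.2,0) [heading=0, draw]
  -- iteration 3/6 --
  FD 11.4: (33.2,0) -> (44.6,0) [heading=0, draw]
  PD: pen down
  BK 8.4: (44.6,0) -> (36.2,0) [heading=0, draw]
  FD 13.6: (36.2,0) -> (49.8,0) [heading=0, draw]
  -- iteration 4/6 --
  FD 11.4: (49.8,0) -> (61.2,0) [heading=0, draw]
  PD: pen down
  BK 8.4: (61.2,0) -> (52.8,0) [heading=0, draw]
  FD 13.6: (52.8,0) -> (66.4,0) [heading=0, draw]
  -- iteration 5/6 --
  FD 11.4: (66.4,0) -> (77.8,0) [heading=0, draw]
  PD: pen down
  BK 8.4: (77.8,0) -> (69.4,0) [heading=0, draw]
  FD 13.6: (69.4,0) -> (83,0) [heading=0, draw]
  -- iteration 6/6 --
  FD 11.4: (83,0) -> (94.4,0) [heading=0, draw]
  PD: pen down
  BK 8.4: (94.4,0) -> (86,0) [heading=0, draw]
  FD 13.6: (86,0) -> (99.6,0) [heading=0, draw]
]
FD 2.8: (99.6,0) -> (102.4,0) [heading=0, draw]
Final: pos=(102.4,0), heading=0, 19 segment(s) drawn

Segment endpoints: x in {0, 3, 11.4, 16.6, 19.6, 28, 33.2, 36.2, 44.6, 49.8, 52.8, 61.2, 66.4, 69.4, 77.8, 83, 86, 94.4, 99.6, 102.4}, y in {0}
xmin=0, ymin=0, xmax=102.4, ymax=0

Answer: 0 0 102.4 0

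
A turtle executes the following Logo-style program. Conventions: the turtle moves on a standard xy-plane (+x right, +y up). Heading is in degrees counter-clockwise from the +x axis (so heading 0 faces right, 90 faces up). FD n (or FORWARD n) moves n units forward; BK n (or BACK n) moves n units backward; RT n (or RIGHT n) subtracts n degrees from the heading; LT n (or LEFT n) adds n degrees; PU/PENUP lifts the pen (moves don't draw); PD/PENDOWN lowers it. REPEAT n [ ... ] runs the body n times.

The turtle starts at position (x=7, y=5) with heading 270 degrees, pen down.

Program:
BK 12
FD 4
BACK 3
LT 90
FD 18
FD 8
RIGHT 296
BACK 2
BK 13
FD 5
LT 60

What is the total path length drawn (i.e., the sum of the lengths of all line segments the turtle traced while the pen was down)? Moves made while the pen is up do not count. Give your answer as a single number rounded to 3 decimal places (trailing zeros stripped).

Executing turtle program step by step:
Start: pos=(7,5), heading=270, pen down
BK 12: (7,5) -> (7,17) [heading=270, draw]
FD 4: (7,17) -> (7,13) [heading=270, draw]
BK 3: (7,13) -> (7,16) [heading=270, draw]
LT 90: heading 270 -> 0
FD 18: (7,16) -> (25,16) [heading=0, draw]
FD 8: (25,16) -> (33,16) [heading=0, draw]
RT 296: heading 0 -> 64
BK 2: (33,16) -> (32.123,14.202) [heading=64, draw]
BK 13: (32.123,14.202) -> (26.424,2.518) [heading=64, draw]
FD 5: (26.424,2.518) -> (28.616,7.012) [heading=64, draw]
LT 60: heading 64 -> 124
Final: pos=(28.616,7.012), heading=124, 8 segment(s) drawn

Segment lengths:
  seg 1: (7,5) -> (7,17), length = 12
  seg 2: (7,17) -> (7,13), length = 4
  seg 3: (7,13) -> (7,16), length = 3
  seg 4: (7,16) -> (25,16), length = 18
  seg 5: (25,16) -> (33,16), length = 8
  seg 6: (33,16) -> (32.123,14.202), length = 2
  seg 7: (32.123,14.202) -> (26.424,2.518), length = 13
  seg 8: (26.424,2.518) -> (28.616,7.012), length = 5
Total = 65

Answer: 65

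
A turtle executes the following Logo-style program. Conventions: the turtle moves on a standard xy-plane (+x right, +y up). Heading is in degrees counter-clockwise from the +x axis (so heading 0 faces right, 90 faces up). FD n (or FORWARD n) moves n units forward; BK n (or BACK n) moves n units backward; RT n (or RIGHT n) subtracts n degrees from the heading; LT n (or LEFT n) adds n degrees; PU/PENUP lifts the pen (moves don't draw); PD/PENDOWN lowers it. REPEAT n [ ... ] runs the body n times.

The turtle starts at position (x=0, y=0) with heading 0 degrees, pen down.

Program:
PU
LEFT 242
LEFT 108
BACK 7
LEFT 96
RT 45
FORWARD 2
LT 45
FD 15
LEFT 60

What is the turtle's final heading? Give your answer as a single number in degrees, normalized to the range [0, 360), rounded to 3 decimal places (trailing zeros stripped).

Answer: 146

Derivation:
Executing turtle program step by step:
Start: pos=(0,0), heading=0, pen down
PU: pen up
LT 242: heading 0 -> 242
LT 108: heading 242 -> 350
BK 7: (0,0) -> (-6.894,1.216) [heading=350, move]
LT 96: heading 350 -> 86
RT 45: heading 86 -> 41
FD 2: (-6.894,1.216) -> (-5.384,2.528) [heading=41, move]
LT 45: heading 41 -> 86
FD 15: (-5.384,2.528) -> (-4.338,17.491) [heading=86, move]
LT 60: heading 86 -> 146
Final: pos=(-4.338,17.491), heading=146, 0 segment(s) drawn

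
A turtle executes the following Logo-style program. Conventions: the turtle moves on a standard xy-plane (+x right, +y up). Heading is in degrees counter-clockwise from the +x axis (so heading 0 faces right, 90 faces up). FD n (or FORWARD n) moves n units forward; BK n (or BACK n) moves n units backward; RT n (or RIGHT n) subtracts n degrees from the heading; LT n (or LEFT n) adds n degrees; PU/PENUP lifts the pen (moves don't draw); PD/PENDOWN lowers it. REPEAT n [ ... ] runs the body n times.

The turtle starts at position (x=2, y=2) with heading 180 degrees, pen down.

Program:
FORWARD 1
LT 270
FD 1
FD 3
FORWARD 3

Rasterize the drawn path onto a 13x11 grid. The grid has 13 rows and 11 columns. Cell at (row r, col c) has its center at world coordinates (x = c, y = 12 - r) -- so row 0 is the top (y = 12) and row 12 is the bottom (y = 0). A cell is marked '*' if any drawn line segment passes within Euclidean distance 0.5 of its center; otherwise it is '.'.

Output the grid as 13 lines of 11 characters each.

Segment 0: (2,2) -> (1,2)
Segment 1: (1,2) -> (1,3)
Segment 2: (1,3) -> (1,6)
Segment 3: (1,6) -> (1,9)

Answer: ...........
...........
...........
.*.........
.*.........
.*.........
.*.........
.*.........
.*.........
.*.........
.**........
...........
...........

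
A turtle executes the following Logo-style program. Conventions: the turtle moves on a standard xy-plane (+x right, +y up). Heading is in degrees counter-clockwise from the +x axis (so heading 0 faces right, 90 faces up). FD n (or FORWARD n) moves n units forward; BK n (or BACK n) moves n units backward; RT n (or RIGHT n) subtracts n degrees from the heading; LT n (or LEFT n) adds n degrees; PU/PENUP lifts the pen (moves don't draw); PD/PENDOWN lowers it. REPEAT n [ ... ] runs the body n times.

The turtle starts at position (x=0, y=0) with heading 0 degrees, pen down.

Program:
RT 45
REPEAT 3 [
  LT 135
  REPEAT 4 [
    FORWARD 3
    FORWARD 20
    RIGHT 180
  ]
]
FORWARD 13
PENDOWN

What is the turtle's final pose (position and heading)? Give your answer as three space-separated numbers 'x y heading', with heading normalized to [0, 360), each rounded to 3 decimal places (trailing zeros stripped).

Answer: 13 0 0

Derivation:
Executing turtle program step by step:
Start: pos=(0,0), heading=0, pen down
RT 45: heading 0 -> 315
REPEAT 3 [
  -- iteration 1/3 --
  LT 135: heading 315 -> 90
  REPEAT 4 [
    -- iteration 1/4 --
    FD 3: (0,0) -> (0,3) [heading=90, draw]
    FD 20: (0,3) -> (0,23) [heading=90, draw]
    RT 180: heading 90 -> 270
    -- iteration 2/4 --
    FD 3: (0,23) -> (0,20) [heading=270, draw]
    FD 20: (0,20) -> (0,0) [heading=270, draw]
    RT 180: heading 270 -> 90
    -- iteration 3/4 --
    FD 3: (0,0) -> (0,3) [heading=90, draw]
    FD 20: (0,3) -> (0,23) [heading=90, draw]
    RT 180: heading 90 -> 270
    -- iteration 4/4 --
    FD 3: (0,23) -> (0,20) [heading=270, draw]
    FD 20: (0,20) -> (0,0) [heading=270, draw]
    RT 180: heading 270 -> 90
  ]
  -- iteration 2/3 --
  LT 135: heading 90 -> 225
  REPEAT 4 [
    -- iteration 1/4 --
    FD 3: (0,0) -> (-2.121,-2.121) [heading=225, draw]
    FD 20: (-2.121,-2.121) -> (-16.263,-16.263) [heading=225, draw]
    RT 180: heading 225 -> 45
    -- iteration 2/4 --
    FD 3: (-16.263,-16.263) -> (-14.142,-14.142) [heading=45, draw]
    FD 20: (-14.142,-14.142) -> (0,0) [heading=45, draw]
    RT 180: heading 45 -> 225
    -- iteration 3/4 --
    FD 3: (0,0) -> (-2.121,-2.121) [heading=225, draw]
    FD 20: (-2.121,-2.121) -> (-16.263,-16.263) [heading=225, draw]
    RT 180: heading 225 -> 45
    -- iteration 4/4 --
    FD 3: (-16.263,-16.263) -> (-14.142,-14.142) [heading=45, draw]
    FD 20: (-14.142,-14.142) -> (0,0) [heading=45, draw]
    RT 180: heading 45 -> 225
  ]
  -- iteration 3/3 --
  LT 135: heading 225 -> 0
  REPEAT 4 [
    -- iteration 1/4 --
    FD 3: (0,0) -> (3,0) [heading=0, draw]
    FD 20: (3,0) -> (23,0) [heading=0, draw]
    RT 180: heading 0 -> 180
    -- iteration 2/4 --
    FD 3: (23,0) -> (20,0) [heading=180, draw]
    FD 20: (20,0) -> (0,0) [heading=180, draw]
    RT 180: heading 180 -> 0
    -- iteration 3/4 --
    FD 3: (0,0) -> (3,0) [heading=0, draw]
    FD 20: (3,0) -> (23,0) [heading=0, draw]
    RT 180: heading 0 -> 180
    -- iteration 4/4 --
    FD 3: (23,0) -> (20,0) [heading=180, draw]
    FD 20: (20,0) -> (0,0) [heading=180, draw]
    RT 180: heading 180 -> 0
  ]
]
FD 13: (0,0) -> (13,0) [heading=0, draw]
PD: pen down
Final: pos=(13,0), heading=0, 25 segment(s) drawn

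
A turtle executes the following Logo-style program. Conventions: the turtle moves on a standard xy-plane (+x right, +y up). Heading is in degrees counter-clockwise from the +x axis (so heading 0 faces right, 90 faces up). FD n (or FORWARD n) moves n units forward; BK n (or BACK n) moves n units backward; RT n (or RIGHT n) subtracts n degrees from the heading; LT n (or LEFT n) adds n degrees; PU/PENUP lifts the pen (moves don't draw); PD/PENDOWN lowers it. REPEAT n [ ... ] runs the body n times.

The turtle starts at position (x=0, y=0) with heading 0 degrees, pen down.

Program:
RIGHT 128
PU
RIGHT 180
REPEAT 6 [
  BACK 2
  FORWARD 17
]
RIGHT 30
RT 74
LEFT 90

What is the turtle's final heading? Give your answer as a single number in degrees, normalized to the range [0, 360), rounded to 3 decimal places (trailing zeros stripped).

Executing turtle program step by step:
Start: pos=(0,0), heading=0, pen down
RT 128: heading 0 -> 232
PU: pen up
RT 180: heading 232 -> 52
REPEAT 6 [
  -- iteration 1/6 --
  BK 2: (0,0) -> (-1.231,-1.576) [heading=52, move]
  FD 17: (-1.231,-1.576) -> (9.235,11.82) [heading=52, move]
  -- iteration 2/6 --
  BK 2: (9.235,11.82) -> (8.004,10.244) [heading=52, move]
  FD 17: (8.004,10.244) -> (18.47,23.64) [heading=52, move]
  -- iteration 3/6 --
  BK 2: (18.47,23.64) -> (17.239,22.064) [heading=52, move]
  FD 17: (17.239,22.064) -> (27.705,35.46) [heading=52, move]
  -- iteration 4/6 --
  BK 2: (27.705,35.46) -> (26.473,33.884) [heading=52, move]
  FD 17: (26.473,33.884) -> (36.94,47.281) [heading=52, move]
  -- iteration 5/6 --
  BK 2: (36.94,47.281) -> (35.708,45.705) [heading=52, move]
  FD 17: (35.708,45.705) -> (46.175,59.101) [heading=52, move]
  -- iteration 6/6 --
  BK 2: (46.175,59.101) -> (44.943,57.525) [heading=52, move]
  FD 17: (44.943,57.525) -> (55.41,70.921) [heading=52, move]
]
RT 30: heading 52 -> 22
RT 74: heading 22 -> 308
LT 90: heading 308 -> 38
Final: pos=(55.41,70.921), heading=38, 0 segment(s) drawn

Answer: 38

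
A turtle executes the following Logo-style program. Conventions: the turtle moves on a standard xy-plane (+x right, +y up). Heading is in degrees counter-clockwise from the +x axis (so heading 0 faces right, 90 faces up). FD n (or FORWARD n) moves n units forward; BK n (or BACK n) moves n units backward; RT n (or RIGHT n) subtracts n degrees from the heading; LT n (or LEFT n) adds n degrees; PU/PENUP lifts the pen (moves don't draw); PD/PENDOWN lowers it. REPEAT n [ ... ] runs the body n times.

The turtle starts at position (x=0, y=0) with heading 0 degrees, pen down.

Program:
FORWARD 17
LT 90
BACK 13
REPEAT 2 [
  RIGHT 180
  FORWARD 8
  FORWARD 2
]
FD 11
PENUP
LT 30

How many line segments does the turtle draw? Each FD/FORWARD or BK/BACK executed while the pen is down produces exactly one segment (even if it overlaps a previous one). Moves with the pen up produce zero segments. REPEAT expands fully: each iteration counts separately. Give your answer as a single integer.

Answer: 7

Derivation:
Executing turtle program step by step:
Start: pos=(0,0), heading=0, pen down
FD 17: (0,0) -> (17,0) [heading=0, draw]
LT 90: heading 0 -> 90
BK 13: (17,0) -> (17,-13) [heading=90, draw]
REPEAT 2 [
  -- iteration 1/2 --
  RT 180: heading 90 -> 270
  FD 8: (17,-13) -> (17,-21) [heading=270, draw]
  FD 2: (17,-21) -> (17,-23) [heading=270, draw]
  -- iteration 2/2 --
  RT 180: heading 270 -> 90
  FD 8: (17,-23) -> (17,-15) [heading=90, draw]
  FD 2: (17,-15) -> (17,-13) [heading=90, draw]
]
FD 11: (17,-13) -> (17,-2) [heading=90, draw]
PU: pen up
LT 30: heading 90 -> 120
Final: pos=(17,-2), heading=120, 7 segment(s) drawn
Segments drawn: 7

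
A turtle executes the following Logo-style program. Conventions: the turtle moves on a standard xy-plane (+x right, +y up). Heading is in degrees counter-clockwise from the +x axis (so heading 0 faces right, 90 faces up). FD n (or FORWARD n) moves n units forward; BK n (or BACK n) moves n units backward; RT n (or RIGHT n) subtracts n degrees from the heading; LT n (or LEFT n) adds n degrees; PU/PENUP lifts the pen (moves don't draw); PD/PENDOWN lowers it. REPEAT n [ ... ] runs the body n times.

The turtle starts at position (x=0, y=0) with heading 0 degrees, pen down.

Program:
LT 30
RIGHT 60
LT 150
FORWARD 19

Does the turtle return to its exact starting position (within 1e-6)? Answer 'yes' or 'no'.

Executing turtle program step by step:
Start: pos=(0,0), heading=0, pen down
LT 30: heading 0 -> 30
RT 60: heading 30 -> 330
LT 150: heading 330 -> 120
FD 19: (0,0) -> (-9.5,16.454) [heading=120, draw]
Final: pos=(-9.5,16.454), heading=120, 1 segment(s) drawn

Start position: (0, 0)
Final position: (-9.5, 16.454)
Distance = 19; >= 1e-6 -> NOT closed

Answer: no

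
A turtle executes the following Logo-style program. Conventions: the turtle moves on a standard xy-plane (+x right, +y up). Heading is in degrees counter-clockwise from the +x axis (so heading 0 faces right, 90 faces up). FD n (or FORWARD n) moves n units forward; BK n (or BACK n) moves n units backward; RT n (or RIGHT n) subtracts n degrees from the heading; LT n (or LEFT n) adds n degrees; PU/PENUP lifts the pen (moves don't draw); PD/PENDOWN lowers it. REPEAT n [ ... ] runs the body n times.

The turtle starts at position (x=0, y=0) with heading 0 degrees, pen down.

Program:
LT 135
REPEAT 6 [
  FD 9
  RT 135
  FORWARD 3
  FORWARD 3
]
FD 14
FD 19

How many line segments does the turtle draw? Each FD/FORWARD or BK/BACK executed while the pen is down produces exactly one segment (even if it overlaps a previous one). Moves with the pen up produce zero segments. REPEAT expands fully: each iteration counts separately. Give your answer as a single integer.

Answer: 20

Derivation:
Executing turtle program step by step:
Start: pos=(0,0), heading=0, pen down
LT 135: heading 0 -> 135
REPEAT 6 [
  -- iteration 1/6 --
  FD 9: (0,0) -> (-6.364,6.364) [heading=135, draw]
  RT 135: heading 135 -> 0
  FD 3: (-6.364,6.364) -> (-3.364,6.364) [heading=0, draw]
  FD 3: (-3.364,6.364) -> (-0.364,6.364) [heading=0, draw]
  -- iteration 2/6 --
  FD 9: (-0.364,6.364) -> (8.636,6.364) [heading=0, draw]
  RT 135: heading 0 -> 225
  FD 3: (8.636,6.364) -> (6.515,4.243) [heading=225, draw]
  FD 3: (6.515,4.243) -> (4.393,2.121) [heading=225, draw]
  -- iteration 3/6 --
  FD 9: (4.393,2.121) -> (-1.971,-4.243) [heading=225, draw]
  RT 135: heading 225 -> 90
  FD 3: (-1.971,-4.243) -> (-1.971,-1.243) [heading=90, draw]
  FD 3: (-1.971,-1.243) -> (-1.971,1.757) [heading=90, draw]
  -- iteration 4/6 --
  FD 9: (-1.971,1.757) -> (-1.971,10.757) [heading=90, draw]
  RT 135: heading 90 -> 315
  FD 3: (-1.971,10.757) -> (0.151,8.636) [heading=315, draw]
  FD 3: (0.151,8.636) -> (2.272,6.515) [heading=315, draw]
  -- iteration 5/6 --
  FD 9: (2.272,6.515) -> (8.636,0.151) [heading=315, draw]
  RT 135: heading 315 -> 180
  FD 3: (8.636,0.151) -> (5.636,0.151) [heading=180, draw]
  FD 3: (5.636,0.151) -> (2.636,0.151) [heading=180, draw]
  -- iteration 6/6 --
  FD 9: (2.636,0.151) -> (-6.364,0.151) [heading=180, draw]
  RT 135: heading 180 -> 45
  FD 3: (-6.364,0.151) -> (-4.243,2.272) [heading=45, draw]
  FD 3: (-4.243,2.272) -> (-2.121,4.393) [heading=45, draw]
]
FD 14: (-2.121,4.393) -> (7.778,14.293) [heading=45, draw]
FD 19: (7.778,14.293) -> (21.213,27.728) [heading=45, draw]
Final: pos=(21.213,27.728), heading=45, 20 segment(s) drawn
Segments drawn: 20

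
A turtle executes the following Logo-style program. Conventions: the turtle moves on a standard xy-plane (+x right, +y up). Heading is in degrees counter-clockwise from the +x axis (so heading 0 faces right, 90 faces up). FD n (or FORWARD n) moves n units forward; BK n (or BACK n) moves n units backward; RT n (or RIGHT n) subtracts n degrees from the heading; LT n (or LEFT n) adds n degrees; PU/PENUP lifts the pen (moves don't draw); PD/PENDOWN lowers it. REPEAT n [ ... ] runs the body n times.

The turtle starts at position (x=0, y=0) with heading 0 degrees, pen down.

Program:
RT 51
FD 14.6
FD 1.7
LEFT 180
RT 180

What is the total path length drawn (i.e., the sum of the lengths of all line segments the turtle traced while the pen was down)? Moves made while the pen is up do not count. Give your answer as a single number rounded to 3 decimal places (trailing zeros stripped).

Answer: 16.3

Derivation:
Executing turtle program step by step:
Start: pos=(0,0), heading=0, pen down
RT 51: heading 0 -> 309
FD 14.6: (0,0) -> (9.188,-11.346) [heading=309, draw]
FD 1.7: (9.188,-11.346) -> (10.258,-12.667) [heading=309, draw]
LT 180: heading 309 -> 129
RT 180: heading 129 -> 309
Final: pos=(10.258,-12.667), heading=309, 2 segment(s) drawn

Segment lengths:
  seg 1: (0,0) -> (9.188,-11.346), length = 14.6
  seg 2: (9.188,-11.346) -> (10.258,-12.667), length = 1.7
Total = 16.3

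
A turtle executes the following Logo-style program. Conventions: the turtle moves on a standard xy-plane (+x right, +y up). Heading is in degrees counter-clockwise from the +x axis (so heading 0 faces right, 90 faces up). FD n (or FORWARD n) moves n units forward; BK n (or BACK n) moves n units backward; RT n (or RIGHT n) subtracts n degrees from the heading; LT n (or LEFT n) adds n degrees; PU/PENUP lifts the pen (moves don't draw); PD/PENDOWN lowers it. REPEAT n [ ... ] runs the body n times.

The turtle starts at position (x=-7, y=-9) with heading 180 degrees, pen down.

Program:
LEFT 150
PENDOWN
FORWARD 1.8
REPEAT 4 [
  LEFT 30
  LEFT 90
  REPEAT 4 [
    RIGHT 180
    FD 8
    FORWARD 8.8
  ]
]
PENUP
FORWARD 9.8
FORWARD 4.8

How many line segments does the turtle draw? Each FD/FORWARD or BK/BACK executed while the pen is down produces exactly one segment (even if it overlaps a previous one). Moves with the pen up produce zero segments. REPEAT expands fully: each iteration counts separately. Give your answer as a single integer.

Executing turtle program step by step:
Start: pos=(-7,-9), heading=180, pen down
LT 150: heading 180 -> 330
PD: pen down
FD 1.8: (-7,-9) -> (-5.441,-9.9) [heading=330, draw]
REPEAT 4 [
  -- iteration 1/4 --
  LT 30: heading 330 -> 0
  LT 90: heading 0 -> 90
  REPEAT 4 [
    -- iteration 1/4 --
    RT 180: heading 90 -> 270
    FD 8: (-5.441,-9.9) -> (-5.441,-17.9) [heading=270, draw]
    FD 8.8: (-5.441,-17.9) -> (-5.441,-26.7) [heading=270, draw]
    -- iteration 2/4 --
    RT 180: heading 270 -> 90
    FD 8: (-5.441,-26.7) -> (-5.441,-18.7) [heading=90, draw]
    FD 8.8: (-5.441,-18.7) -> (-5.441,-9.9) [heading=90, draw]
    -- iteration 3/4 --
    RT 180: heading 90 -> 270
    FD 8: (-5.441,-9.9) -> (-5.441,-17.9) [heading=270, draw]
    FD 8.8: (-5.441,-17.9) -> (-5.441,-26.7) [heading=270, draw]
    -- iteration 4/4 --
    RT 180: heading 270 -> 90
    FD 8: (-5.441,-26.7) -> (-5.441,-18.7) [heading=90, draw]
    FD 8.8: (-5.441,-18.7) -> (-5.441,-9.9) [heading=90, draw]
  ]
  -- iteration 2/4 --
  LT 30: heading 90 -> 120
  LT 90: heading 120 -> 210
  REPEAT 4 [
    -- iteration 1/4 --
    RT 180: heading 210 -> 30
    FD 8: (-5.441,-9.9) -> (1.487,-5.9) [heading=30, draw]
    FD 8.8: (1.487,-5.9) -> (9.108,-1.5) [heading=30, draw]
    -- iteration 2/4 --
    RT 180: heading 30 -> 210
    FD 8: (9.108,-1.5) -> (2.18,-5.5) [heading=210, draw]
    FD 8.8: (2.18,-5.5) -> (-5.441,-9.9) [heading=210, draw]
    -- iteration 3/4 --
    RT 180: heading 210 -> 30
    FD 8: (-5.441,-9.9) -> (1.487,-5.9) [heading=30, draw]
    FD 8.8: (1.487,-5.9) -> (9.108,-1.5) [heading=30, draw]
    -- iteration 4/4 --
    RT 180: heading 30 -> 210
    FD 8: (9.108,-1.5) -> (2.18,-5.5) [heading=210, draw]
    FD 8.8: (2.18,-5.5) -> (-5.441,-9.9) [heading=210, draw]
  ]
  -- iteration 3/4 --
  LT 30: heading 210 -> 240
  LT 90: heading 240 -> 330
  REPEAT 4 [
    -- iteration 1/4 --
    RT 180: heading 330 -> 150
    FD 8: (-5.441,-9.9) -> (-12.369,-5.9) [heading=150, draw]
    FD 8.8: (-12.369,-5.9) -> (-19.99,-1.5) [heading=150, draw]
    -- iteration 2/4 --
    RT 180: heading 150 -> 330
    FD 8: (-19.99,-1.5) -> (-13.062,-5.5) [heading=330, draw]
    FD 8.8: (-13.062,-5.5) -> (-5.441,-9.9) [heading=330, draw]
    -- iteration 3/4 --
    RT 180: heading 330 -> 150
    FD 8: (-5.441,-9.9) -> (-12.369,-5.9) [heading=150, draw]
    FD 8.8: (-12.369,-5.9) -> (-19.99,-1.5) [heading=150, draw]
    -- iteration 4/4 --
    RT 180: heading 150 -> 330
    FD 8: (-19.99,-1.5) -> (-13.062,-5.5) [heading=330, draw]
    FD 8.8: (-13.062,-5.5) -> (-5.441,-9.9) [heading=330, draw]
  ]
  -- iteration 4/4 --
  LT 30: heading 330 -> 0
  LT 90: heading 0 -> 90
  REPEAT 4 [
    -- iteration 1/4 --
    RT 180: heading 90 -> 270
    FD 8: (-5.441,-9.9) -> (-5.441,-17.9) [heading=270, draw]
    FD 8.8: (-5.441,-17.9) -> (-5.441,-26.7) [heading=270, draw]
    -- iteration 2/4 --
    RT 180: heading 270 -> 90
    FD 8: (-5.441,-26.7) -> (-5.441,-18.7) [heading=90, draw]
    FD 8.8: (-5.441,-18.7) -> (-5.441,-9.9) [heading=90, draw]
    -- iteration 3/4 --
    RT 180: heading 90 -> 270
    FD 8: (-5.441,-9.9) -> (-5.441,-17.9) [heading=270, draw]
    FD 8.8: (-5.441,-17.9) -> (-5.441,-26.7) [heading=270, draw]
    -- iteration 4/4 --
    RT 180: heading 270 -> 90
    FD 8: (-5.441,-26.7) -> (-5.441,-18.7) [heading=90, draw]
    FD 8.8: (-5.441,-18.7) -> (-5.441,-9.9) [heading=90, draw]
  ]
]
PU: pen up
FD 9.8: (-5.441,-9.9) -> (-5.441,-0.1) [heading=90, move]
FD 4.8: (-5.441,-0.1) -> (-5.441,4.7) [heading=90, move]
Final: pos=(-5.441,4.7), heading=90, 33 segment(s) drawn
Segments drawn: 33

Answer: 33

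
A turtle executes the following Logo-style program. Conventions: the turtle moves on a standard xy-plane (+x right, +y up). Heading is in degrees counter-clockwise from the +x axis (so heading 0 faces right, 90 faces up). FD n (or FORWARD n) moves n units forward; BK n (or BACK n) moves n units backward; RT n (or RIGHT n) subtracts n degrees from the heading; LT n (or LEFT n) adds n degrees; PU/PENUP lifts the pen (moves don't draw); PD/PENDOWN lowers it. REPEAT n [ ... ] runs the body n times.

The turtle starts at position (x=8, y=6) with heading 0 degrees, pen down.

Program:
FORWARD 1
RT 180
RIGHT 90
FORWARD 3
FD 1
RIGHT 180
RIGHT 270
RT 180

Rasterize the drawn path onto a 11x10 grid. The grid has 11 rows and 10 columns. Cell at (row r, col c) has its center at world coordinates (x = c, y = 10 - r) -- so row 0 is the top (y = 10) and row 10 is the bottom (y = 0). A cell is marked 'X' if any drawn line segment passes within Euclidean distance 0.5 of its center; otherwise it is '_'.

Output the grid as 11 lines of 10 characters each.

Segment 0: (8,6) -> (9,6)
Segment 1: (9,6) -> (9,9)
Segment 2: (9,9) -> (9,10)

Answer: _________X
_________X
_________X
_________X
________XX
__________
__________
__________
__________
__________
__________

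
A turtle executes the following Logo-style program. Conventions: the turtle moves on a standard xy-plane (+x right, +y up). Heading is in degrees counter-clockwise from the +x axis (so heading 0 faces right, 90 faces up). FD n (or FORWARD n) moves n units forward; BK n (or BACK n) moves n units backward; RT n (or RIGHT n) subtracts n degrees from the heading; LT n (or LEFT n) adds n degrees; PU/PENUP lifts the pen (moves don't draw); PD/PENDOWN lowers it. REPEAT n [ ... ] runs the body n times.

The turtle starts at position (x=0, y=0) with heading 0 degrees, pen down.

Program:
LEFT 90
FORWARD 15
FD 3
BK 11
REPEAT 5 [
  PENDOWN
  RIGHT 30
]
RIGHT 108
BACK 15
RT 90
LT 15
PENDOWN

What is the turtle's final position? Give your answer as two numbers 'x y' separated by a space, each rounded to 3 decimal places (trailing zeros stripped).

Executing turtle program step by step:
Start: pos=(0,0), heading=0, pen down
LT 90: heading 0 -> 90
FD 15: (0,0) -> (0,15) [heading=90, draw]
FD 3: (0,15) -> (0,18) [heading=90, draw]
BK 11: (0,18) -> (0,7) [heading=90, draw]
REPEAT 5 [
  -- iteration 1/5 --
  PD: pen down
  RT 30: heading 90 -> 60
  -- iteration 2/5 --
  PD: pen down
  RT 30: heading 60 -> 30
  -- iteration 3/5 --
  PD: pen down
  RT 30: heading 30 -> 0
  -- iteration 4/5 --
  PD: pen down
  RT 30: heading 0 -> 330
  -- iteration 5/5 --
  PD: pen down
  RT 30: heading 330 -> 300
]
RT 108: heading 300 -> 192
BK 15: (0,7) -> (14.672,10.119) [heading=192, draw]
RT 90: heading 192 -> 102
LT 15: heading 102 -> 117
PD: pen down
Final: pos=(14.672,10.119), heading=117, 4 segment(s) drawn

Answer: 14.672 10.119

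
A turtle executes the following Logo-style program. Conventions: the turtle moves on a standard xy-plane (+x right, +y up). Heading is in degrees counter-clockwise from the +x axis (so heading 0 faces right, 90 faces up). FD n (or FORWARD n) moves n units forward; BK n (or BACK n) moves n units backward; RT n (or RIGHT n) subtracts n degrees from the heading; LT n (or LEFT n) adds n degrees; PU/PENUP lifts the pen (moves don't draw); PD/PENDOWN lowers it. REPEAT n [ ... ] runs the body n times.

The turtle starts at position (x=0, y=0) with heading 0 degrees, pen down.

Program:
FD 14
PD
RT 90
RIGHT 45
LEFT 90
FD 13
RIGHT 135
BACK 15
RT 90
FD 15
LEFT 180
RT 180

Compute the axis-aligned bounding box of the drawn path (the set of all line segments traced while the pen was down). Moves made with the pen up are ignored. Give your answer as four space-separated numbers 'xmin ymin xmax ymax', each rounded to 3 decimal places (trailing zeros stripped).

Answer: 0 -9.192 38.192 5.808

Derivation:
Executing turtle program step by step:
Start: pos=(0,0), heading=0, pen down
FD 14: (0,0) -> (14,0) [heading=0, draw]
PD: pen down
RT 90: heading 0 -> 270
RT 45: heading 270 -> 225
LT 90: heading 225 -> 315
FD 13: (14,0) -> (23.192,-9.192) [heading=315, draw]
RT 135: heading 315 -> 180
BK 15: (23.192,-9.192) -> (38.192,-9.192) [heading=180, draw]
RT 90: heading 180 -> 90
FD 15: (38.192,-9.192) -> (38.192,5.808) [heading=90, draw]
LT 180: heading 90 -> 270
RT 180: heading 270 -> 90
Final: pos=(38.192,5.808), heading=90, 4 segment(s) drawn

Segment endpoints: x in {0, 14, 23.192, 38.192}, y in {-9.192, -9.192, 0, 5.808}
xmin=0, ymin=-9.192, xmax=38.192, ymax=5.808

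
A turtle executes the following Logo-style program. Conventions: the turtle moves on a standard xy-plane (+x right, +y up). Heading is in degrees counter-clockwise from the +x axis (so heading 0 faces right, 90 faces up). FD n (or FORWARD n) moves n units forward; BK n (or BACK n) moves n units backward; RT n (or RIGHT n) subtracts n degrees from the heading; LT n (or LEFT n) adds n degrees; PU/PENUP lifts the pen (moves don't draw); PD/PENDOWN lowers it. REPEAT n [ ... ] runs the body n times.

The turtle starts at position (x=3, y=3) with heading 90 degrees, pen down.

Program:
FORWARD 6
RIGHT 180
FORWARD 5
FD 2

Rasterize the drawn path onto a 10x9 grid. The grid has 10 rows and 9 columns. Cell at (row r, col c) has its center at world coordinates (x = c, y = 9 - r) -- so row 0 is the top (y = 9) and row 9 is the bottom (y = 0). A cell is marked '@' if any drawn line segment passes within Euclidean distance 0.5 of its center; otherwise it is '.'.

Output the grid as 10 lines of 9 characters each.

Segment 0: (3,3) -> (3,9)
Segment 1: (3,9) -> (3,4)
Segment 2: (3,4) -> (3,2)

Answer: ...@.....
...@.....
...@.....
...@.....
...@.....
...@.....
...@.....
...@.....
.........
.........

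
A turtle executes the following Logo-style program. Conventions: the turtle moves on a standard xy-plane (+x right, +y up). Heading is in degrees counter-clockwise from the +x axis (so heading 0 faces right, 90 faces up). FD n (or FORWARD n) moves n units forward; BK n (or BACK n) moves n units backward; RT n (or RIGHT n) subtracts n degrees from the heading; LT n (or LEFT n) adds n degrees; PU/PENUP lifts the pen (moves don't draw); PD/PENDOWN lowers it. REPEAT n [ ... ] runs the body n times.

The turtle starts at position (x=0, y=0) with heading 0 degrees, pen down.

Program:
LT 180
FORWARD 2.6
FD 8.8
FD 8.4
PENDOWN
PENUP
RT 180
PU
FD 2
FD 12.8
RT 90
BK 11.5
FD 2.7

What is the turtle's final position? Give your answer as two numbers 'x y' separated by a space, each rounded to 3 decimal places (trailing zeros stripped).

Answer: -5 8.8

Derivation:
Executing turtle program step by step:
Start: pos=(0,0), heading=0, pen down
LT 180: heading 0 -> 180
FD 2.6: (0,0) -> (-2.6,0) [heading=180, draw]
FD 8.8: (-2.6,0) -> (-11.4,0) [heading=180, draw]
FD 8.4: (-11.4,0) -> (-19.8,0) [heading=180, draw]
PD: pen down
PU: pen up
RT 180: heading 180 -> 0
PU: pen up
FD 2: (-19.8,0) -> (-17.8,0) [heading=0, move]
FD 12.8: (-17.8,0) -> (-5,0) [heading=0, move]
RT 90: heading 0 -> 270
BK 11.5: (-5,0) -> (-5,11.5) [heading=270, move]
FD 2.7: (-5,11.5) -> (-5,8.8) [heading=270, move]
Final: pos=(-5,8.8), heading=270, 3 segment(s) drawn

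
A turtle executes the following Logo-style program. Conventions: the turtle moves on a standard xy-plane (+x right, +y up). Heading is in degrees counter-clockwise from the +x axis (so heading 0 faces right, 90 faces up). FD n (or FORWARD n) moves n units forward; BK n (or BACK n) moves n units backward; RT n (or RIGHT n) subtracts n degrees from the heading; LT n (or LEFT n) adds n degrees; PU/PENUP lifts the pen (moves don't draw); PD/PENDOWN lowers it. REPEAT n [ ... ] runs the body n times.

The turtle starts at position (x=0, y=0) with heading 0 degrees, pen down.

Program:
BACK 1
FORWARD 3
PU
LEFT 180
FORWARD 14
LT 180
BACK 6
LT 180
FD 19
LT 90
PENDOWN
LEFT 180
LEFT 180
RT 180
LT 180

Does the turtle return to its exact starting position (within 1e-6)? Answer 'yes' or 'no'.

Executing turtle program step by step:
Start: pos=(0,0), heading=0, pen down
BK 1: (0,0) -> (-1,0) [heading=0, draw]
FD 3: (-1,0) -> (2,0) [heading=0, draw]
PU: pen up
LT 180: heading 0 -> 180
FD 14: (2,0) -> (-12,0) [heading=180, move]
LT 180: heading 180 -> 0
BK 6: (-12,0) -> (-18,0) [heading=0, move]
LT 180: heading 0 -> 180
FD 19: (-18,0) -> (-37,0) [heading=180, move]
LT 90: heading 180 -> 270
PD: pen down
LT 180: heading 270 -> 90
LT 180: heading 90 -> 270
RT 180: heading 270 -> 90
LT 180: heading 90 -> 270
Final: pos=(-37,0), heading=270, 2 segment(s) drawn

Start position: (0, 0)
Final position: (-37, 0)
Distance = 37; >= 1e-6 -> NOT closed

Answer: no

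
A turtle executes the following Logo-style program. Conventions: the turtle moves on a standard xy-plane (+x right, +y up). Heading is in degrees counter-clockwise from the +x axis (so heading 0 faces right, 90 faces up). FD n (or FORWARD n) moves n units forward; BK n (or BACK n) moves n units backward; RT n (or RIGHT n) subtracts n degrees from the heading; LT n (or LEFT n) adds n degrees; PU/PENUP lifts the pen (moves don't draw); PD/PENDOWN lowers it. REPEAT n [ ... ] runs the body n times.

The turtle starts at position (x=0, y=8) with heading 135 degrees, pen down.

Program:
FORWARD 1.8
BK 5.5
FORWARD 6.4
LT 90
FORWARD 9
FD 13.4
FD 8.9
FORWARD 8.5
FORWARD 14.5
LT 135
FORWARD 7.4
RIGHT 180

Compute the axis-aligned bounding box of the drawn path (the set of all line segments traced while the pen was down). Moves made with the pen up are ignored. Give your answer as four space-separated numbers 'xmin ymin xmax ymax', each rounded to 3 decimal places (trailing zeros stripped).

Executing turtle program step by step:
Start: pos=(0,8), heading=135, pen down
FD 1.8: (0,8) -> (-1.273,9.273) [heading=135, draw]
BK 5.5: (-1.273,9.273) -> (2.616,5.384) [heading=135, draw]
FD 6.4: (2.616,5.384) -> (-1.909,9.909) [heading=135, draw]
LT 90: heading 135 -> 225
FD 9: (-1.909,9.909) -> (-8.273,3.545) [heading=225, draw]
FD 13.4: (-8.273,3.545) -> (-17.748,-5.93) [heading=225, draw]
FD 8.9: (-17.748,-5.93) -> (-24.042,-12.223) [heading=225, draw]
FD 8.5: (-24.042,-12.223) -> (-30.052,-18.234) [heading=225, draw]
FD 14.5: (-30.052,-18.234) -> (-40.305,-28.487) [heading=225, draw]
LT 135: heading 225 -> 0
FD 7.4: (-40.305,-28.487) -> (-32.905,-28.487) [heading=0, draw]
RT 180: heading 0 -> 180
Final: pos=(-32.905,-28.487), heading=180, 9 segment(s) drawn

Segment endpoints: x in {-40.305, -32.905, -30.052, -24.042, -17.748, -8.273, -1.909, -1.273, 0, 2.616}, y in {-28.487, -28.487, -18.234, -12.223, -5.93, 3.545, 5.384, 8, 9.273, 9.909}
xmin=-40.305, ymin=-28.487, xmax=2.616, ymax=9.909

Answer: -40.305 -28.487 2.616 9.909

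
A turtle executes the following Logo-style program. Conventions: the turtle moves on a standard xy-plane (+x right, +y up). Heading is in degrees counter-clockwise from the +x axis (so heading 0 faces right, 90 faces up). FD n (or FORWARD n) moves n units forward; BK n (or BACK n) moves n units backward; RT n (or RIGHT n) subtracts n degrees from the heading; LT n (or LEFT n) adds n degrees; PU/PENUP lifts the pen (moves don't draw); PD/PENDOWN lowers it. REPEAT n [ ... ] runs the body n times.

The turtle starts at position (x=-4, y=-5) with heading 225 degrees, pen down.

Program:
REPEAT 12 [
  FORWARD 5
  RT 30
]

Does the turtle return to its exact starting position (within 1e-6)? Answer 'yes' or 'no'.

Answer: yes

Derivation:
Executing turtle program step by step:
Start: pos=(-4,-5), heading=225, pen down
REPEAT 12 [
  -- iteration 1/12 --
  FD 5: (-4,-5) -> (-7.536,-8.536) [heading=225, draw]
  RT 30: heading 225 -> 195
  -- iteration 2/12 --
  FD 5: (-7.536,-8.536) -> (-12.365,-9.83) [heading=195, draw]
  RT 30: heading 195 -> 165
  -- iteration 3/12 --
  FD 5: (-12.365,-9.83) -> (-17.195,-8.536) [heading=165, draw]
  RT 30: heading 165 -> 135
  -- iteration 4/12 --
  FD 5: (-17.195,-8.536) -> (-20.73,-5) [heading=135, draw]
  RT 30: heading 135 -> 105
  -- iteration 5/12 --
  FD 5: (-20.73,-5) -> (-22.024,-0.17) [heading=105, draw]
  RT 30: heading 105 -> 75
  -- iteration 6/12 --
  FD 5: (-22.024,-0.17) -> (-20.73,4.659) [heading=75, draw]
  RT 30: heading 75 -> 45
  -- iteration 7/12 --
  FD 5: (-20.73,4.659) -> (-17.195,8.195) [heading=45, draw]
  RT 30: heading 45 -> 15
  -- iteration 8/12 --
  FD 5: (-17.195,8.195) -> (-12.365,9.489) [heading=15, draw]
  RT 30: heading 15 -> 345
  -- iteration 9/12 --
  FD 5: (-12.365,9.489) -> (-7.536,8.195) [heading=345, draw]
  RT 30: heading 345 -> 315
  -- iteration 10/12 --
  FD 5: (-7.536,8.195) -> (-4,4.659) [heading=315, draw]
  RT 30: heading 315 -> 285
  -- iteration 11/12 --
  FD 5: (-4,4.659) -> (-2.706,-0.17) [heading=285, draw]
  RT 30: heading 285 -> 255
  -- iteration 12/12 --
  FD 5: (-2.706,-0.17) -> (-4,-5) [heading=255, draw]
  RT 30: heading 255 -> 225
]
Final: pos=(-4,-5), heading=225, 12 segment(s) drawn

Start position: (-4, -5)
Final position: (-4, -5)
Distance = 0; < 1e-6 -> CLOSED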